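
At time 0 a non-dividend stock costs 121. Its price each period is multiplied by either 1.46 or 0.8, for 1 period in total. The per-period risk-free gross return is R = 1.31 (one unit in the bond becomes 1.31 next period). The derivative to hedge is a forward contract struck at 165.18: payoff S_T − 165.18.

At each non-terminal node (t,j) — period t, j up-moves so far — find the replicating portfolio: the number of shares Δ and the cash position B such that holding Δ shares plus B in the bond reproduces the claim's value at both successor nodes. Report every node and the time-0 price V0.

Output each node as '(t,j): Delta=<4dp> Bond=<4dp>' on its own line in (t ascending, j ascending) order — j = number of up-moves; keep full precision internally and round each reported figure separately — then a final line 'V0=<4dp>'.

No-arbitrage ⇒ martingale measure with p* = (R−d)/(u−d) = 0.7727.
Terminal values V(1,·): V(1,0)=-68.3800, V(1,1)=11.4800
(0,0): S=121.0000. Δ = (V_up−V_dn)/(S_up−S_dn) = (11.4800−-68.3800)/(176.6600−96.8000) = 1.0000. V = [p*·11.4800 + (1−p*)·-68.3800]/1.31 = -5.0916. B = V − Δ·S = -126.0916.
Root portfolio cost Δ·121+B reproduces V0=-5.0916.

(0,0): Delta=1.0000 Bond=-126.0916
V0=-5.0916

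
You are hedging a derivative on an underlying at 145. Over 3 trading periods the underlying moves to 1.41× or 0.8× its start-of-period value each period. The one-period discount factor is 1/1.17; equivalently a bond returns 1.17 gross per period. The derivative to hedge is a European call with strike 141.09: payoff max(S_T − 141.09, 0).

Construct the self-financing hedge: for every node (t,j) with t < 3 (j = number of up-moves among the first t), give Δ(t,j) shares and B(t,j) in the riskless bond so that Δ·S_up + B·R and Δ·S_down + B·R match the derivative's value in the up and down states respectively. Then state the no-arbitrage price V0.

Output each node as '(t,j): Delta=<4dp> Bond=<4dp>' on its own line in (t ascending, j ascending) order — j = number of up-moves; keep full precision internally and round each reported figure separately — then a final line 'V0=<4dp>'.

(0,0): Delta=0.8873 Bond=-67.4009
(1,0): Delta=0.6559 Bond=-52.0268
(1,1): Delta=0.9724 Bond=-96.2639
(2,0): Delta=0.0000 Bond=0.0000
(2,1): Delta=0.8973 Bond=-100.3554
(2,2): Delta=1.0000 Bond=-120.5897
V0=61.2509

Since d<R<u, set p* = (R−d)/(u−d) = 0.6066; price each node as the discounted p*-expectation of its children.
At expiry t=3: V(3,0)=0.0000, V(3,1)=0.0000, V(3,2)=89.5296, V(3,3)=265.3770
Node (2,0) S=92.8000: V=(p*·0.0000+(1−p*)·0.0000)/1.17=0.0000; Δ=(0.0000−0.0000)/(130.8480−74.2400)=0.0000; B=V−Δ·S=0.0000
Node (2,1) S=163.5600: V=(p*·89.5296+(1−p*)·0.0000)/1.17=46.4144; Δ=(89.5296−0.0000)/(230.6196−130.8480)=0.8973; B=V−Δ·S=-100.3554
Node (2,2) S=288.2745: V=(p*·265.3770+(1−p*)·89.5296)/1.17=167.6848; Δ=(265.3770−89.5296)/(406.4670−230.6196)=1.0000; B=V−Δ·S=-120.5897
Node (1,0) S=116.0000: V=(p*·46.4144+(1−p*)·0.0000)/1.17=24.0624; Δ=(46.4144−0.0000)/(163.5600−92.8000)=0.6559; B=V−Δ·S=-52.0268
Node (1,1) S=204.4500: V=(p*·167.6848+(1−p*)·46.4144)/1.17=102.5400; Δ=(167.6848−46.4144)/(288.2745−163.5600)=0.9724; B=V−Δ·S=-96.2639
Node (0,0) S=145.0000: V=(p*·102.5400+(1−p*)·24.0624)/1.17=61.2509; Δ=(102.5400−24.0624)/(204.4500−116.0000)=0.8873; B=V−Δ·S=-67.4009
Self-financing check: at every node Δ·S+B equals the discounted successor values.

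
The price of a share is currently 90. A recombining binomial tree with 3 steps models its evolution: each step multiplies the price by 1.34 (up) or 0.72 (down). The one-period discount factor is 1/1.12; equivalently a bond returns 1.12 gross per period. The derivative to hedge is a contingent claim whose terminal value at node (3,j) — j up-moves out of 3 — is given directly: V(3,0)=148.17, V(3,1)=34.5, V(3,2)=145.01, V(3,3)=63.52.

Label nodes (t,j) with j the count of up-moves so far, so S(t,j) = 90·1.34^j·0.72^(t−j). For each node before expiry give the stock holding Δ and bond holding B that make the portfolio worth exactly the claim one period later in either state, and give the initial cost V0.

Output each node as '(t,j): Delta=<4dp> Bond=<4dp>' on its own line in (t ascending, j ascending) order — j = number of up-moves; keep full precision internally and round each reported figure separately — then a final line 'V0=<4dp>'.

(0,0): Delta=0.0338 Bond=65.5278
(1,0): Delta=0.6881 Bond=30.9936
(1,1): Delta=-0.1595 Bond=96.7098
(2,0): Delta=-3.9296 Bond=250.1552
(2,1): Delta=2.0527 Bond=-83.7805
(2,2): Delta=-0.8133 Bond=213.9675
V0=68.5708

No-arbitrage ⇒ martingale measure with p* = (R−d)/(u−d) = 0.6452.
At expiry t=3: V(3,0)=148.1700, V(3,1)=34.5000, V(3,2)=145.0100, V(3,3)=63.5200
(2,0): S=46.6560. Δ = (V_up−V_dn)/(S_up−S_dn) = (34.5000−148.1700)/(62.5190−33.5923) = -3.9296. V = [p*·34.5000 + (1−p*)·148.1700]/1.12 = 66.8165. B = V − Δ·S = 250.1552.
(2,1): S=86.8320. Δ = (V_up−V_dn)/(S_up−S_dn) = (145.0100−34.5000)/(116.3549−62.5190) = 2.0527. V = [p*·145.0100 + (1−p*)·34.5000]/1.12 = 94.4614. B = V − Δ·S = -83.7805.
(2,2): S=161.6040. Δ = (V_up−V_dn)/(S_up−S_dn) = (63.5200−145.0100)/(216.5494−116.3549) = -0.8133. V = [p*·63.5200 + (1−p*)·145.0100]/1.12 = 82.5320. B = V − Δ·S = 213.9675.
(1,0): S=64.8000. Δ = (V_up−V_dn)/(S_up−S_dn) = (94.4614−66.8165)/(86.8320−46.6560) = 0.6881. V = [p*·94.4614 + (1−p*)·66.8165]/1.12 = 75.5821. B = V − Δ·S = 30.9936.
(1,1): S=120.6000. Δ = (V_up−V_dn)/(S_up−S_dn) = (82.5320−94.4614)/(161.6040−86.8320) = -0.1595. V = [p*·82.5320 + (1−p*)·94.4614]/1.12 = 77.4687. B = V − Δ·S = 96.7098.
(0,0): S=90.0000. Δ = (V_up−V_dn)/(S_up−S_dn) = (77.4687−75.5821)/(120.6000−64.8000) = 0.0338. V = [p*·77.4687 + (1−p*)·75.5821]/1.12 = 68.5708. B = V − Δ·S = 65.5278.
Check: Δ(0,0)·S0 + B(0,0) = 68.5708 = V0.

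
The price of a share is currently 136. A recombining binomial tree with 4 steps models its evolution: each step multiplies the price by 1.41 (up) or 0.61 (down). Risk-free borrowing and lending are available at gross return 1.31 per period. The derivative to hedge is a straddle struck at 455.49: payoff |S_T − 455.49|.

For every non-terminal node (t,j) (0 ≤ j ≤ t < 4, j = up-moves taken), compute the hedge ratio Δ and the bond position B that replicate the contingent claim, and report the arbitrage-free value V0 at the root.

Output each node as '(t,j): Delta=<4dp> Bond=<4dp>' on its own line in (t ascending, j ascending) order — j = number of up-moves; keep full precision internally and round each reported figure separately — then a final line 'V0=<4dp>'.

(0,0): Delta=-0.5505 Bond=126.2002
(1,0): Delta=-1.0000 Bond=202.6119
(1,1): Delta=-0.5227 Bond=159.9951
(2,0): Delta=-1.0000 Bond=265.4216
(2,1): Delta=-1.0000 Bond=265.4216
(2,2): Delta=-0.4932 Bond=201.6182
(3,0): Delta=-1.0000 Bond=347.7023
(3,1): Delta=-1.0000 Bond=347.7023
(3,2): Delta=-1.0000 Bond=347.7023
(3,3): Delta=-0.4619 Bond=252.1795
V0=51.3308

The replicating-portfolio and risk-neutral prices coincide; use p* = (1.31−0.61)/(1.41−0.61) = 0.8750 for the latter.
Terminal values V(4,·): V(4,0)=436.6597, V(4,1)=411.9641, V(4,2)=354.8810, V(4,3)=222.9348, V(4,4)=82.0557
(3,0): S=30.8694. Δ = (V_up−V_dn)/(S_up−S_dn) = (411.9641−436.6597)/(43.5259−18.8303) = -1.0000. V = [p*·411.9641 + (1−p*)·436.6597]/1.31 = 316.8329. B = V − Δ·S = 347.7023.
(3,1): S=71.3539. Δ = (V_up−V_dn)/(S_up−S_dn) = (354.8810−411.9641)/(100.6090−43.5259) = -1.0000. V = [p*·354.8810 + (1−p*)·411.9641]/1.31 = 276.3484. B = V − Δ·S = 347.7023.
(3,2): S=164.9328. Δ = (V_up−V_dn)/(S_up−S_dn) = (222.9348−354.8810)/(232.5552−100.6090) = -1.0000. V = [p*·222.9348 + (1−p*)·354.8810]/1.31 = 182.7695. B = V − Δ·S = 347.7023.
(3,3): S=381.2381. Δ = (V_up−V_dn)/(S_up−S_dn) = (82.0557−222.9348)/(537.5457−232.5552) = -0.4619. V = [p*·82.0557 + (1−p*)·222.9348]/1.31 = 76.0806. B = V − Δ·S = 252.1795.
(2,0): S=50.6056. Δ = (V_up−V_dn)/(S_up−S_dn) = (276.3484−316.8329)/(71.3539−30.8694) = -1.0000. V = [p*·276.3484 + (1−p*)·316.8329]/1.31 = 214.8160. B = V − Δ·S = 265.4216.
(2,1): S=116.9736. Δ = (V_up−V_dn)/(S_up−S_dn) = (182.7695−276.3484)/(164.9328−71.3539) = -1.0000. V = [p*·182.7695 + (1−p*)·276.3484]/1.31 = 148.4480. B = V − Δ·S = 265.4216.
(2,2): S=270.3816. Δ = (V_up−V_dn)/(S_up−S_dn) = (76.0806−182.7695)/(381.2381−164.9328) = -0.4932. V = [p*·76.0806 + (1−p*)·182.7695]/1.31 = 68.2570. B = V − Δ·S = 201.6182.
(1,0): S=82.9600. Δ = (V_up−V_dn)/(S_up−S_dn) = (148.4480−214.8160)/(116.9736−50.6056) = -1.0000. V = [p*·148.4480 + (1−p*)·214.8160]/1.31 = 119.6519. B = V − Δ·S = 202.6119.
(1,1): S=191.7600. Δ = (V_up−V_dn)/(S_up−S_dn) = (68.2570−148.4480)/(270.3816−116.9736) = -0.5227. V = [p*·68.2570 + (1−p*)·148.4480]/1.31 = 59.7564. B = V − Δ·S = 159.9951.
(0,0): S=136.0000. Δ = (V_up−V_dn)/(S_up−S_dn) = (59.7564−119.6519)/(191.7600−82.9600) = -0.5505. V = [p*·59.7564 + (1−p*)·119.6519]/1.31 = 51.3308. B = V − Δ·S = 126.2002.
The time-0 hedge costs 51.3308, which is the no-arbitrage price.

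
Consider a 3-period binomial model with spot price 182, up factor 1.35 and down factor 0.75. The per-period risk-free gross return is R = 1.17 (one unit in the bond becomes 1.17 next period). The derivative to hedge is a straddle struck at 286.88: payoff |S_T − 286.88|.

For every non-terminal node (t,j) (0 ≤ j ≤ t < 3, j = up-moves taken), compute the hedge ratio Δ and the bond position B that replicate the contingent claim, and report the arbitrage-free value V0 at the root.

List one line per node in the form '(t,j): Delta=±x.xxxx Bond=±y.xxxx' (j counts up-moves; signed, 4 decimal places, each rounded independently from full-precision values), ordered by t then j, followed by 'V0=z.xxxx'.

(0,0): Delta=0.0549 Bond=56.0481
(1,0): Delta=-1.0000 Bond=209.5697
(1,1): Delta=0.3061 Bond=3.8648
(2,0): Delta=-1.0000 Bond=245.1966
(2,1): Delta=-1.0000 Bond=245.1966
(2,2): Delta=0.6170 Bond=-98.6245
V0=66.0394

No-arbitrage ⇒ martingale measure with p* = (R−d)/(u−d) = 0.7000.
Payoff layer (t=3): V(3,0)=210.0987, V(3,1)=148.6737, V(3,2)=38.1087, V(3,3)=160.9083
Node (2,0) S=102.3750: V=(p*·148.6737+(1−p*)·210.0987)/1.17=142.8216; Δ=(148.6737−210.0987)/(138.2063−76.7812)=-1.0000; B=V−Δ·S=245.1966
Node (2,1) S=184.2750: V=(p*·38.1087+(1−p*)·148.6737)/1.17=60.9216; Δ=(38.1087−148.6737)/(248.7713−138.2063)=-1.0000; B=V−Δ·S=245.1966
Node (2,2) S=331.6950: V=(p*·160.9083+(1−p*)·38.1087)/1.17=106.0414; Δ=(160.9083−38.1087)/(447.7883−248.7713)=0.6170; B=V−Δ·S=-98.6245
Node (1,0) S=136.5000: V=(p*·60.9216+(1−p*)·142.8216)/1.17=73.0697; Δ=(60.9216−142.8216)/(184.2750−102.3750)=-1.0000; B=V−Δ·S=209.5697
Node (1,1) S=245.7000: V=(p*·106.0414+(1−p*)·60.9216)/1.17=79.0645; Δ=(106.0414−60.9216)/(331.6950−184.2750)=0.3061; B=V−Δ·S=3.8648
Node (0,0) S=182.0000: V=(p*·79.0645+(1−p*)·73.0697)/1.17=66.0394; Δ=(79.0645−73.0697)/(245.7000−136.5000)=0.0549; B=V−Δ·S=56.0481
The time-0 hedge costs 66.0394, which is the no-arbitrage price.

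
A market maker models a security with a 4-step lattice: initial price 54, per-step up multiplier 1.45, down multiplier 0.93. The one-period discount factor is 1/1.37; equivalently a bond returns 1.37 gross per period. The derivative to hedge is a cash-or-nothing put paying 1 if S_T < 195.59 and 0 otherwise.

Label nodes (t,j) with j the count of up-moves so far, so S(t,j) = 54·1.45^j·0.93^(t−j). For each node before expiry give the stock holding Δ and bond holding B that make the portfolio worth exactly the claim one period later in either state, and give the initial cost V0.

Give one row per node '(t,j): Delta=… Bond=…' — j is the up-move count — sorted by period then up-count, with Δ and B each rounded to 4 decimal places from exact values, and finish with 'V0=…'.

No-arbitrage ⇒ martingale measure with p* = (R−d)/(u−d) = 0.8462.
Payoff layer (t=4): V(4,0)=1.0000, V(4,1)=1.0000, V(4,2)=1.0000, V(4,3)=1.0000, V(4,4)=0.0000
  t=3,j=0: stock 43.4353 → up 62.9812 (V=1.0000), down 40.3948 (V=1.0000). Price 0.7299; hedge Δ=0.0000, bond B=0.7299.
  t=3,j=1: stock 67.7217 → up 98.1964 (V=1.0000), down 62.9812 (V=1.0000). Price 0.7299; hedge Δ=0.0000, bond B=0.7299.
  t=3,j=2: stock 105.5876 → up 153.1019 (V=1.0000), down 98.1964 (V=1.0000). Price 0.7299; hedge Δ=0.0000, bond B=0.7299.
  t=3,j=3: stock 164.6257 → up 238.7073 (V=0.0000), down 153.1019 (V=1.0000). Price 0.1123; hedge Δ=-0.0117, bond B=2.0354.
  t=2,j=0: stock 46.7046 → up 67.7217 (V=0.7299), down 43.4353 (V=0.7299). Price 0.5328; hedge Δ=0.0000, bond B=0.5328.
  t=2,j=1: stock 72.8190 → up 105.5876 (V=0.7299), down 67.7217 (V=0.7299). Price 0.5328; hedge Δ=0.0000, bond B=0.5328.
  t=2,j=2: stock 113.5350 → up 164.6257 (V=0.1123), down 105.5876 (V=0.7299). Price 0.1513; hedge Δ=-0.0105, bond B=1.3391.
  t=1,j=0: stock 50.2200 → up 72.8190 (V=0.5328), down 46.7046 (V=0.5328). Price 0.3889; hedge Δ=0.0000, bond B=0.3889.
  t=1,j=1: stock 78.3000 → up 113.5350 (V=0.1513), down 72.8190 (V=0.5328). Price 0.1533; hedge Δ=-0.0094, bond B=0.8869.
  t=0,j=0: stock 54.0000 → up 78.3000 (V=0.1533), down 50.2200 (V=0.3889). Price 0.1384; hedge Δ=-0.0084, bond B=0.5914.
Each (Δ,B) replicates both successor values, so the strategy is self-financing and V0 is arbitrage-free.

(0,0): Delta=-0.0084 Bond=0.5914
(1,0): Delta=0.0000 Bond=0.3889
(1,1): Delta=-0.0094 Bond=0.8869
(2,0): Delta=0.0000 Bond=0.5328
(2,1): Delta=0.0000 Bond=0.5328
(2,2): Delta=-0.0105 Bond=1.3391
(3,0): Delta=0.0000 Bond=0.7299
(3,1): Delta=0.0000 Bond=0.7299
(3,2): Delta=0.0000 Bond=0.7299
(3,3): Delta=-0.0117 Bond=2.0354
V0=0.1384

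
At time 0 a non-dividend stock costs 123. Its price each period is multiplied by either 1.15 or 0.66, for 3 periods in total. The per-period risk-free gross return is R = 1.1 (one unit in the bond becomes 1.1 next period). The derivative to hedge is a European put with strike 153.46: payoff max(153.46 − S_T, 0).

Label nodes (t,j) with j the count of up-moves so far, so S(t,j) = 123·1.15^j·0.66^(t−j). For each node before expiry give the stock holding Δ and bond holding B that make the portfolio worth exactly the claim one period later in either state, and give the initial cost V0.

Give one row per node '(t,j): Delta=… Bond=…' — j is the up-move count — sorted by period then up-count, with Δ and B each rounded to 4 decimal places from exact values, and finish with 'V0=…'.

Risk-neutral probability p* = (R−d)/(u−d) = (1.1−0.66)/(1.15−0.66) = 0.8980.
Terminal payoffs: V(3,0)=118.0980, V(3,1)=91.8444, V(3,2)=46.0995, V(3,3)=0.0000
Node (2,0) S=53.5788: V=(p*·91.8444+(1−p*)·118.0980)/1.1=85.9303; Δ=(91.8444−118.0980)/(61.6156−35.3620)=-1.0000; B=V−Δ·S=139.5091
Node (2,1) S=93.3570: V=(p*·46.0995+(1−p*)·91.8444)/1.1=46.1521; Δ=(46.0995−91.8444)/(107.3605−61.6156)=-1.0000; B=V−Δ·S=139.5091
Node (2,2) S=162.6675: V=(p*·0.0000+(1−p*)·46.0995)/1.1=4.2764; Δ=(0.0000−46.0995)/(187.0676−107.3605)=-0.5784; B=V−Δ·S=98.3569
Node (1,0) S=81.1800: V=(p*·46.1521+(1−p*)·85.9303)/1.1=45.6464; Δ=(46.1521−85.9303)/(93.3570−53.5788)=-1.0000; B=V−Δ·S=126.8264
Node (1,1) S=141.4500: V=(p*·4.2764+(1−p*)·46.1521)/1.1=7.7722; Δ=(4.2764−46.1521)/(162.6675−93.3570)=-0.6042; B=V−Δ·S=93.2328
Node (0,0) S=123.0000: V=(p*·7.7722+(1−p*)·45.6464)/1.1=10.5790; Δ=(7.7722−45.6464)/(141.4500−81.1800)=-0.6284; B=V−Δ·S=87.8734
Check: Δ(0,0)·S0 + B(0,0) = 10.5790 = V0.

(0,0): Delta=-0.6284 Bond=87.8734
(1,0): Delta=-1.0000 Bond=126.8264
(1,1): Delta=-0.6042 Bond=93.2328
(2,0): Delta=-1.0000 Bond=139.5091
(2,1): Delta=-1.0000 Bond=139.5091
(2,2): Delta=-0.5784 Bond=98.3569
V0=10.5790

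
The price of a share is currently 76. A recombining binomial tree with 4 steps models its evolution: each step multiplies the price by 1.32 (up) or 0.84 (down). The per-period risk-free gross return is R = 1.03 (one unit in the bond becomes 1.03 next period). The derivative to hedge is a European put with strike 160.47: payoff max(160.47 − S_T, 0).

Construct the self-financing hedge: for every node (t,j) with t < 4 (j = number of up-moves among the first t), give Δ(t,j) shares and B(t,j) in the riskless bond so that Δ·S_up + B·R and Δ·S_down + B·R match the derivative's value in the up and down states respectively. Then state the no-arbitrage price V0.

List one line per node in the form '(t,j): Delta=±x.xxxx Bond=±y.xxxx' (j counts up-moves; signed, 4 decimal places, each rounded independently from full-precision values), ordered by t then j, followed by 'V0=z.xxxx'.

Since d<R<u, set p* = (R−d)/(u−d) = 0.3958; price each node as the discounted p*-expectation of its children.
Terminal values V(4,·): V(4,0)=122.6318, V(4,1)=101.0099, V(4,2)=67.0328, V(4,3)=13.6400, V(4,4)=0.0000
Node (3,0) S=45.0455: V=(p*·101.0099+(1−p*)·122.6318)/1.03=110.7506; Δ=(101.0099−122.6318)/(59.4601−37.8382)=-1.0000; B=V−Δ·S=155.7961
Node (3,1) S=70.7858: V=(p*·67.0328+(1−p*)·101.0099)/1.03=85.0103; Δ=(67.0328−101.0099)/(93.4372−59.4601)=-1.0000; B=V−Δ·S=155.7961
Node (3,2) S=111.2348: V=(p*·13.6400+(1−p*)·67.0328)/1.03=44.5613; Δ=(13.6400−67.0328)/(146.8300−93.4372)=-1.0000; B=V−Δ·S=155.7961
Node (3,3) S=174.7976: V=(p*·0.0000+(1−p*)·13.6400)/1.03=8.0008; Δ=(0.0000−13.6400)/(230.7328−146.8300)=-0.1626; B=V−Δ·S=36.4176
Node (2,0) S=53.6256: V=(p*·85.0103+(1−p*)·110.7506)/1.03=97.6328; Δ=(85.0103−110.7506)/(70.7858−45.0455)=-1.0000; B=V−Δ·S=151.2584
Node (2,1) S=84.2688: V=(p*·44.5613+(1−p*)·85.0103)/1.03=66.9896; Δ=(44.5613−85.0103)/(111.2348−70.7858)=-1.0000; B=V−Δ·S=151.2584
Node (2,2) S=132.4224: V=(p*·8.0008+(1−p*)·44.5613)/1.03=29.2131; Δ=(8.0008−44.5613)/(174.7976−111.2348)=-0.5752; B=V−Δ·S=105.3807
Node (1,0) S=63.8400: V=(p*·66.9896+(1−p*)·97.6328)/1.03=83.0128; Δ=(66.9896−97.6328)/(84.2688−53.6256)=-1.0000; B=V−Δ·S=146.8528
Node (1,1) S=100.3200: V=(p*·29.2131+(1−p*)·66.9896)/1.03=50.5207; Δ=(29.2131−66.9896)/(132.4224−84.2688)=-0.7845; B=V−Δ·S=129.2218
Node (0,0) S=76.0000: V=(p*·50.5207+(1−p*)·83.0128)/1.03=68.1081; Δ=(50.5207−83.0128)/(100.3200−63.8400)=-0.8907; B=V−Δ·S=135.7999
Self-financing check: at every node Δ·S+B equals the discounted successor values.

(0,0): Delta=-0.8907 Bond=135.7999
(1,0): Delta=-1.0000 Bond=146.8528
(1,1): Delta=-0.7845 Bond=129.2218
(2,0): Delta=-1.0000 Bond=151.2584
(2,1): Delta=-1.0000 Bond=151.2584
(2,2): Delta=-0.5752 Bond=105.3807
(3,0): Delta=-1.0000 Bond=155.7961
(3,1): Delta=-1.0000 Bond=155.7961
(3,2): Delta=-1.0000 Bond=155.7961
(3,3): Delta=-0.1626 Bond=36.4176
V0=68.1081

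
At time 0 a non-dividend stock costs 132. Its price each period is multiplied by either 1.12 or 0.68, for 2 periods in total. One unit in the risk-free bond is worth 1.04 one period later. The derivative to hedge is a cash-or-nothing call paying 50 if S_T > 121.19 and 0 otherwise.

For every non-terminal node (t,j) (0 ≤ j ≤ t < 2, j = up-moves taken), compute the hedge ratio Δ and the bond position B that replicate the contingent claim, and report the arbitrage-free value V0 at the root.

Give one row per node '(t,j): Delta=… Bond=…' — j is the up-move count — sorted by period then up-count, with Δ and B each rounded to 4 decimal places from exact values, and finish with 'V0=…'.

(0,0): Delta=0.6773 Bond=-58.4533
(1,0): Delta=0.0000 Bond=0.0000
(1,1): Delta=0.7686 Bond=-74.3007
V0=30.9459

Risk-neutral probability p* = (R−d)/(u−d) = (1.04−0.68)/(1.12−0.68) = 0.8182.
Payoff layer (t=2): V(2,0)=0.0000, V(2,1)=0.0000, V(2,2)=50.0000
  t=1,j=0: stock 89.7600 → up 100.5312 (V=0.0000), down 61.0368 (V=0.0000). Price 0.0000; hedge Δ=0.0000, bond B=0.0000.
  t=1,j=1: stock 147.8400 → up 165.5808 (V=50.0000), down 100.5312 (V=0.0000). Price 39.3357; hedge Δ=0.7686, bond B=-74.3007.
  t=0,j=0: stock 132.0000 → up 147.8400 (V=39.3357), down 89.7600 (V=0.0000). Price 30.9459; hedge Δ=0.6773, bond B=-58.4533.
The time-0 hedge costs 30.9459, which is the no-arbitrage price.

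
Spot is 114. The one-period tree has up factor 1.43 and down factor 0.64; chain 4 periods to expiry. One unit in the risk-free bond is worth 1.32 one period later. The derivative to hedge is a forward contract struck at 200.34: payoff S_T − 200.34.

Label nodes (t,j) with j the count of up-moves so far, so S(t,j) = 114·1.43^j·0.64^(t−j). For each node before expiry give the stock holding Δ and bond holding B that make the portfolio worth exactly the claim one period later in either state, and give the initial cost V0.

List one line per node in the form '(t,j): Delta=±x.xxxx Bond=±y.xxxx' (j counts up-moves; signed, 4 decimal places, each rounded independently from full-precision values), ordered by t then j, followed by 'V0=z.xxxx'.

Since d<R<u, set p* = (R−d)/(u−d) = 0.8608; price each node as the discounted p*-expectation of its children.
Terminal values V(4,·): V(4,0)=-181.2140, V(4,1)=-157.6053, V(4,2)=-104.8546, V(4,3)=13.0101, V(4,4)=276.3642
  t=3,j=0: stock 29.8844 → up 42.7347 (V=-157.6053), down 19.1260 (V=-181.2140). Price -121.8883; hedge Δ=1.0000, bond B=-151.7727.
  t=3,j=1: stock 66.7730 → up 95.4854 (V=-104.8546), down 42.7347 (V=-157.6053). Price -84.9997; hedge Δ=1.0000, bond B=-151.7727.
  t=3,j=2: stock 149.1959 → up 213.3501 (V=13.0101), down 95.4854 (V=-104.8546). Price -2.5768; hedge Δ=1.0000, bond B=-151.7727.
  t=3,j=3: stock 333.3596 → up 476.7042 (V=276.3642), down 213.3501 (V=13.0101). Price 181.5869; hedge Δ=1.0000, bond B=-151.7727.
  t=2,j=0: stock 46.6944 → up 66.7730 (V=-84.9997), down 29.8844 (V=-121.8883). Price -68.2849; hedge Δ=1.0000, bond B=-114.9793.
  t=2,j=1: stock 104.3328 → up 149.1959 (V=-2.5768), down 66.7730 (V=-84.9997). Price -10.6465; hedge Δ=1.0000, bond B=-114.9793.
  t=2,j=2: stock 233.1186 → up 333.3596 (V=181.5869), down 149.1959 (V=-2.5768). Price 118.1393; hedge Δ=1.0000, bond B=-114.9793.
  t=1,j=0: stock 72.9600 → up 104.3328 (V=-10.6465), down 46.6944 (V=-68.2849). Price -14.1456; hedge Δ=1.0000, bond B=-87.1056.
  t=1,j=1: stock 163.0200 → up 233.1186 (V=118.1393), down 104.3328 (V=-10.6465). Price 75.9144; hedge Δ=1.0000, bond B=-87.1056.
  t=0,j=0: stock 114.0000 → up 163.0200 (V=75.9144), down 72.9600 (V=-14.1456). Price 48.0109; hedge Δ=1.0000, bond B=-65.9891.
Self-financing check: at every node Δ·S+B equals the discounted successor values.

(0,0): Delta=1.0000 Bond=-65.9891
(1,0): Delta=1.0000 Bond=-87.1056
(1,1): Delta=1.0000 Bond=-87.1056
(2,0): Delta=1.0000 Bond=-114.9793
(2,1): Delta=1.0000 Bond=-114.9793
(2,2): Delta=1.0000 Bond=-114.9793
(3,0): Delta=1.0000 Bond=-151.7727
(3,1): Delta=1.0000 Bond=-151.7727
(3,2): Delta=1.0000 Bond=-151.7727
(3,3): Delta=1.0000 Bond=-151.7727
V0=48.0109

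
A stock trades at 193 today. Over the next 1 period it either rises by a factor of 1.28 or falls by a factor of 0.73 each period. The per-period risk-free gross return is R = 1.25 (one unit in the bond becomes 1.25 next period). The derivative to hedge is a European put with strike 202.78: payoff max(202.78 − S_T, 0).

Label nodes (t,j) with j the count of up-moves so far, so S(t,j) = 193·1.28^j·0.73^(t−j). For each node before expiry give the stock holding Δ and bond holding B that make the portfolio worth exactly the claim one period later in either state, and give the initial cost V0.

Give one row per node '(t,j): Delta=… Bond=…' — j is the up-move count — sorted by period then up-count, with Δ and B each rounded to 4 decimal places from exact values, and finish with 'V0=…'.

(0,0): Delta=-0.5830 Bond=115.2279
V0=2.7007

Risk-neutral probability p* = (R−d)/(u−d) = (1.25−0.73)/(1.28−0.73) = 0.9455.
Payoff layer (t=1): V(1,0)=61.8900, V(1,1)=0.0000
  t=0,j=0: stock 193.0000 → up 247.0400 (V=0.0000), down 140.8900 (V=61.8900). Price 2.7007; hedge Δ=-0.5830, bond B=115.2279.
Self-financing check: at every node Δ·S+B equals the discounted successor values.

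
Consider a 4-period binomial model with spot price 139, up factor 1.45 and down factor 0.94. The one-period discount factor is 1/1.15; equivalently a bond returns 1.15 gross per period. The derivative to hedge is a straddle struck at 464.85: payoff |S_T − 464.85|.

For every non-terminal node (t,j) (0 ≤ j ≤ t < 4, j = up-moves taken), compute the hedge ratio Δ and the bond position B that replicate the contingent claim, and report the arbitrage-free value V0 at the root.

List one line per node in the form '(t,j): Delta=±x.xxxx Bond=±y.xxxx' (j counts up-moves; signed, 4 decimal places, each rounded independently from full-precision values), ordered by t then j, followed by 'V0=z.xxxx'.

(0,0): Delta=-0.8063 Bond=243.7666
(1,0): Delta=-1.0000 Bond=305.6464
(1,1): Delta=-0.6268 Bond=244.1677
(2,0): Delta=-1.0000 Bond=351.4934
(2,1): Delta=-1.0000 Bond=351.4934
(2,2): Delta=-0.2812 Bond=179.7920
(3,0): Delta=-1.0000 Bond=404.2174
(3,1): Delta=-1.0000 Bond=404.2174
(3,2): Delta=-1.0000 Bond=404.2174
(3,3): Delta=0.3844 Bond=-75.3200
V0=131.6973

The replicating-portfolio and risk-neutral prices coincide; use p* = (1.15−0.94)/(1.45−0.94) = 0.4118 for the latter.
Terminal values V(4,·): V(4,0)=356.3259, V(4,1)=297.4458, V(4,2)=206.6201, V(4,3)=66.5167, V(4,4)=149.6004
  t=3,j=0: stock 115.4512 → up 167.4042 (V=297.4458), down 108.5241 (V=356.3259). Price 288.7662; hedge Δ=-1.0000, bond B=404.2174.
  t=3,j=1: stock 178.0896 → up 258.2299 (V=206.6201), down 167.4042 (V=297.4458). Price 226.1278; hedge Δ=-1.0000, bond B=404.2174.
  t=3,j=2: stock 274.7126 → up 398.3333 (V=66.5167), down 258.2299 (V=206.6201). Price 129.5047; hedge Δ=-1.0000, bond B=404.2174.
  t=3,j=3: stock 423.7589 → up 614.4504 (V=149.6004), down 398.3333 (V=66.5167). Price 87.5892; hedge Δ=0.3844, bond B=-75.3200.
  t=2,j=0: stock 122.8204 → up 178.0896 (V=226.1278), down 115.4512 (V=288.7662). Price 228.6730; hedge Δ=-1.0000, bond B=351.4934.
  t=2,j=1: stock 189.4570 → up 274.7126 (V=129.5047), down 178.0896 (V=226.1278). Price 162.0364; hedge Δ=-1.0000, bond B=351.4934.
  t=2,j=2: stock 292.2475 → up 423.7589 (V=87.5892), down 274.7126 (V=129.5047). Price 97.6047; hedge Δ=-0.2812, bond B=179.7920.
  t=1,j=0: stock 130.6600 → up 189.4570 (V=162.0364), down 122.8204 (V=228.6730). Price 174.9864; hedge Δ=-1.0000, bond B=305.6464.
  t=1,j=1: stock 201.5500 → up 292.2475 (V=97.6047), down 189.4570 (V=162.0364). Price 117.8310; hedge Δ=-0.6268, bond B=244.1677.
  t=0,j=0: stock 139.0000 → up 201.5500 (V=117.8310), down 130.6600 (V=174.9864). Price 131.6973; hedge Δ=-0.8063, bond B=243.7666.
Root portfolio cost Δ·139+B reproduces V0=131.6973.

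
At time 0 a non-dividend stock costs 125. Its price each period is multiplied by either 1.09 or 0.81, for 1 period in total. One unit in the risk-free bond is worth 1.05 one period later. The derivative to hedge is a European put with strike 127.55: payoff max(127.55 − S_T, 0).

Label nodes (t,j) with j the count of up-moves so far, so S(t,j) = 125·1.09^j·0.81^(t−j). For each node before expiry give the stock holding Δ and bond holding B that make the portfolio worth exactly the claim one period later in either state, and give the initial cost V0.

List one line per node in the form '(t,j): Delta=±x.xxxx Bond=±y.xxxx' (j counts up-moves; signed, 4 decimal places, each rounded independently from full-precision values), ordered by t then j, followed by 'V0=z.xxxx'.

(0,0): Delta=-0.7514 Bond=97.5068
V0=3.5782

The replicating-portfolio and risk-neutral prices coincide; use p* = (1.05−0.81)/(1.09−0.81) = 0.8571 for the latter.
Payoff layer (t=1): V(1,0)=26.3000, V(1,1)=0.0000
  t=0,j=0: stock 125.0000 → up 136.2500 (V=0.0000), down 101.2500 (V=26.3000). Price 3.5782; hedge Δ=-0.7514, bond B=97.5068.
Root portfolio cost Δ·125+B reproduces V0=3.5782.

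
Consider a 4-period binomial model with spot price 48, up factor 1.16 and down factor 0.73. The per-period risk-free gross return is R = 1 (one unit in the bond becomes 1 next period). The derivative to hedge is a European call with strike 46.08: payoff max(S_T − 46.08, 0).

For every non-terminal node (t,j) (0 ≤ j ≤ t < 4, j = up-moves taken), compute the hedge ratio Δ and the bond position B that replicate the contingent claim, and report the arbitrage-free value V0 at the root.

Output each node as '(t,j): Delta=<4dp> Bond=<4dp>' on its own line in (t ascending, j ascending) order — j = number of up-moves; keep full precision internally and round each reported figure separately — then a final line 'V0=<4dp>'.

Since d<R<u, set p* = (R−d)/(u−d) = 0.6279; price each node as the discounted p*-expectation of its children.
Terminal payoffs: V(4,0)=0.0000, V(4,1)=0.0000, V(4,2)=0.0000, V(4,3)=8.6138, V(4,4)=40.8307
  t=3,j=0: stock 18.6728 → up 21.6605 (V=0.0000), down 13.6312 (V=0.0000). Price 0.0000; hedge Δ=0.0000, bond B=0.0000.
  t=3,j=1: stock 29.6719 → up 34.4194 (V=0.0000), down 21.6605 (V=0.0000). Price 0.0000; hedge Δ=0.0000, bond B=0.0000.
  t=3,j=2: stock 47.1498 → up 54.6938 (V=8.6138), down 34.4194 (V=0.0000). Price 5.4087; hedge Δ=0.4249, bond B=-14.6234.
  t=3,j=3: stock 74.9230 → up 86.9107 (V=40.8307), down 54.6938 (V=8.6138). Price 28.8430; hedge Δ=1.0000, bond B=-46.0800.
  t=2,j=0: stock 25.5792 → up 29.6719 (V=0.0000), down 18.6728 (V=0.0000). Price 0.0000; hedge Δ=0.0000, bond B=0.0000.
  t=2,j=1: stock 40.6464 → up 47.1498 (V=5.4087), down 29.6719 (V=0.0000). Price 3.3961; hedge Δ=0.3095, bond B=-9.1821.
  t=2,j=2: stock 64.5888 → up 74.9230 (V=28.8430), down 47.1498 (V=5.4087). Price 20.1233; hedge Δ=0.8438, bond B=-34.3752.
  t=1,j=0: stock 35.0400 → up 40.6464 (V=3.3961), down 25.5792 (V=0.0000). Price 2.1325; hedge Δ=0.2254, bond B=-5.7655.
  t=1,j=1: stock 55.6800 → up 64.5888 (V=20.1233), down 40.6464 (V=3.3961). Price 13.8992; hedge Δ=0.6986, bond B=-25.0011.
  t=0,j=0: stock 48.0000 → up 55.6800 (V=13.8992), down 35.0400 (V=2.1325). Price 9.5209; hedge Δ=0.5701, bond B=-17.8437.
Self-financing check: at every node Δ·S+B equals the discounted successor values.

(0,0): Delta=0.5701 Bond=-17.8437
(1,0): Delta=0.2254 Bond=-5.7655
(1,1): Delta=0.6986 Bond=-25.0011
(2,0): Delta=0.0000 Bond=0.0000
(2,1): Delta=0.3095 Bond=-9.1821
(2,2): Delta=0.8438 Bond=-34.3752
(3,0): Delta=0.0000 Bond=0.0000
(3,1): Delta=0.0000 Bond=0.0000
(3,2): Delta=0.4249 Bond=-14.6234
(3,3): Delta=1.0000 Bond=-46.0800
V0=9.5209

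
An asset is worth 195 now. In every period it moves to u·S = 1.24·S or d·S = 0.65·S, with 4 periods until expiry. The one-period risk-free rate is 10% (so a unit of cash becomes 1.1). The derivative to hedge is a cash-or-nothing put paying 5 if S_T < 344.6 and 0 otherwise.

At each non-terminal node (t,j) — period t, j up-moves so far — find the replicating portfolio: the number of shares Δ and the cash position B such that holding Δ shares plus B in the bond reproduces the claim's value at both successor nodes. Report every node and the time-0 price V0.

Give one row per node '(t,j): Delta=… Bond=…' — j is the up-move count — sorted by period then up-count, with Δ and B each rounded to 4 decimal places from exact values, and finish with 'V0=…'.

No-arbitrage ⇒ martingale measure with p* = (R−d)/(u−d) = 0.7627.
Terminal payoffs: V(4,0)=5.0000, V(4,1)=5.0000, V(4,2)=5.0000, V(4,3)=5.0000, V(4,4)=0.0000
(3,0): S=53.5519. Δ = (V_up−V_dn)/(S_up−S_dn) = (5.0000−5.0000)/(66.4043−34.8087) = 0.0000. V = [p*·5.0000 + (1−p*)·5.0000]/1.1 = 4.5455. B = V − Δ·S = 4.5455.
(3,1): S=102.1605. Δ = (V_up−V_dn)/(S_up−S_dn) = (5.0000−5.0000)/(126.6790−66.4043) = 0.0000. V = [p*·5.0000 + (1−p*)·5.0000]/1.1 = 4.5455. B = V − Δ·S = 4.5455.
(3,2): S=194.8908. Δ = (V_up−V_dn)/(S_up−S_dn) = (5.0000−5.0000)/(241.6646−126.6790) = 0.0000. V = [p*·5.0000 + (1−p*)·5.0000]/1.1 = 4.5455. B = V − Δ·S = 4.5455.
(3,3): S=371.7917. Δ = (V_up−V_dn)/(S_up−S_dn) = (0.0000−5.0000)/(461.0217−241.6646) = -0.0228. V = [p*·0.0000 + (1−p*)·5.0000]/1.1 = 1.0786. B = V − Δ·S = 9.5532.
(2,0): S=82.3875. Δ = (V_up−V_dn)/(S_up−S_dn) = (4.5455−4.5455)/(102.1605−53.5519) = 0.0000. V = [p*·4.5455 + (1−p*)·4.5455]/1.1 = 4.1322. B = V − Δ·S = 4.1322.
(2,1): S=157.1700. Δ = (V_up−V_dn)/(S_up−S_dn) = (4.5455−4.5455)/(194.8908−102.1605) = 0.0000. V = [p*·4.5455 + (1−p*)·4.5455]/1.1 = 4.1322. B = V − Δ·S = 4.1322.
(2,2): S=299.8320. Δ = (V_up−V_dn)/(S_up−S_dn) = (1.0786−4.5455)/(371.7917−194.8908) = -0.0196. V = [p*·1.0786 + (1−p*)·4.5455]/1.1 = 1.7284. B = V − Δ·S = 7.6044.
(1,0): S=126.7500. Δ = (V_up−V_dn)/(S_up−S_dn) = (4.1322−4.1322)/(157.1700−82.3875) = 0.0000. V = [p*·4.1322 + (1−p*)·4.1322]/1.1 = 3.7566. B = V − Δ·S = 3.7566.
(1,1): S=241.8000. Δ = (V_up−V_dn)/(S_up−S_dn) = (1.7284−4.1322)/(299.8320−157.1700) = -0.0168. V = [p*·1.7284 + (1−p*)·4.1322]/1.1 = 2.0898. B = V − Δ·S = 6.1641.
(0,0): S=195.0000. Δ = (V_up−V_dn)/(S_up−S_dn) = (2.0898−3.7566)/(241.8000−126.7500) = -0.0145. V = [p*·2.0898 + (1−p*)·3.7566]/1.1 = 2.2594. B = V − Δ·S = 5.0844.
The time-0 hedge costs 2.2594, which is the no-arbitrage price.

(0,0): Delta=-0.0145 Bond=5.0844
(1,0): Delta=0.0000 Bond=3.7566
(1,1): Delta=-0.0168 Bond=6.1641
(2,0): Delta=0.0000 Bond=4.1322
(2,1): Delta=0.0000 Bond=4.1322
(2,2): Delta=-0.0196 Bond=7.6044
(3,0): Delta=0.0000 Bond=4.5455
(3,1): Delta=0.0000 Bond=4.5455
(3,2): Delta=0.0000 Bond=4.5455
(3,3): Delta=-0.0228 Bond=9.5532
V0=2.2594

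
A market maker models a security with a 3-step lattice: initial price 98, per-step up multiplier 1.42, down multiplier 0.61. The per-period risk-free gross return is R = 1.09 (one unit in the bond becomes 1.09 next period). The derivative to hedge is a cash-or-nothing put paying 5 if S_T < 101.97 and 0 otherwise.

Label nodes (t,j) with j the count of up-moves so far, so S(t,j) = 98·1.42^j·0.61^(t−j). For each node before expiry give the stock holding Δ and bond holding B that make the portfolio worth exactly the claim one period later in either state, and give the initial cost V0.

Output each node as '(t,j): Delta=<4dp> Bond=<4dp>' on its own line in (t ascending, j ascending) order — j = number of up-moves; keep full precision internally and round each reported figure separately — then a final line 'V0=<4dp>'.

(0,0): Delta=-0.0256 Bond=3.9090
(1,0): Delta=-0.0561 Bond=6.0865
(1,1): Delta=-0.0166 Bond=3.0057
(2,0): Delta=0.0000 Bond=4.5872
(2,1): Delta=-0.0727 Bond=8.0417
(2,2): Delta=0.0000 Bond=0.0000
V0=1.4004

Risk-neutral probability p* = (R−d)/(u−d) = (1.09−0.61)/(1.42−0.61) = 0.5926.
Terminal payoffs: V(3,0)=5.0000, V(3,1)=5.0000, V(3,2)=0.0000, V(3,3)=0.0000
(2,0): S=36.4658. Δ = (V_up−V_dn)/(S_up−S_dn) = (5.0000−5.0000)/(51.7814−22.2441) = 0.0000. V = [p*·5.0000 + (1−p*)·5.0000]/1.09 = 4.5872. B = V − Δ·S = 4.5872.
(2,1): S=84.8876. Δ = (V_up−V_dn)/(S_up−S_dn) = (0.0000−5.0000)/(120.5404−51.7814) = -0.0727. V = [p*·0.0000 + (1−p*)·5.0000]/1.09 = 1.8688. B = V − Δ·S = 8.0417.
(2,2): S=197.6072. Δ = (V_up−V_dn)/(S_up−S_dn) = (0.0000−0.0000)/(280.6022−120.5404) = 0.0000. V = [p*·0.0000 + (1−p*)·0.0000]/1.09 = 0.0000. B = V − Δ·S = 0.0000.
(1,0): S=59.7800. Δ = (V_up−V_dn)/(S_up−S_dn) = (1.8688−4.5872)/(84.8876−36.4658) = -0.0561. V = [p*·1.8688 + (1−p*)·4.5872]/1.09 = 2.7306. B = V − Δ·S = 6.0865.
(1,1): S=139.1600. Δ = (V_up−V_dn)/(S_up−S_dn) = (0.0000−1.8688)/(197.6072−84.8876) = -0.0166. V = [p*·0.0000 + (1−p*)·1.8688]/1.09 = 0.6985. B = V − Δ·S = 3.0057.
(0,0): S=98.0000. Δ = (V_up−V_dn)/(S_up−S_dn) = (0.6985−2.7306)/(139.1600−59.7800) = -0.0256. V = [p*·0.6985 + (1−p*)·2.7306]/1.09 = 1.4004. B = V − Δ·S = 3.9090.
The time-0 hedge costs 1.4004, which is the no-arbitrage price.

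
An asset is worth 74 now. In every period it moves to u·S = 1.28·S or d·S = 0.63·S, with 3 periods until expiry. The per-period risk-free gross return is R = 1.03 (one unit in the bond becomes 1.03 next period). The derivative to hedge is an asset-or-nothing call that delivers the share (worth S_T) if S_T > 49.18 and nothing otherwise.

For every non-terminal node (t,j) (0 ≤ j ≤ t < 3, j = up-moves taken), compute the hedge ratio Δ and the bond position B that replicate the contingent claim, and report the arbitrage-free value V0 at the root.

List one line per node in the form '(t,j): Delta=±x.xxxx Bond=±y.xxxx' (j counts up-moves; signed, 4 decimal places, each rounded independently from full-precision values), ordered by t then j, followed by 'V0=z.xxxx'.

(0,0): Delta=1.2934 Bond=-32.0709
(1,0): Delta=1.5060 Bond=-42.9429
(1,1): Delta=1.2280 Bond=-26.8393
(2,0): Delta=0.0000 Bond=0.0000
(2,1): Delta=1.9692 Bond=-71.8757
(2,2): Delta=1.0000 Bond=0.0000
V0=63.6408

The replicating-portfolio and risk-neutral prices coincide; use p* = (1.03−0.63)/(1.28−0.63) = 0.6154 for the latter.
Payoff layer (t=3): V(3,0)=0.0000, V(3,1)=0.0000, V(3,2)=76.3822, V(3,3)=155.1892
  t=2,j=0: stock 29.3706 → up 37.5944 (V=0.0000), down 18.5035 (V=0.0000). Price 0.0000; hedge Δ=0.0000, bond B=0.0000.
  t=2,j=1: stock 59.6736 → up 76.3822 (V=76.3822), down 37.5944 (V=0.0000). Price 45.6354; hedge Δ=1.9692, bond B=-71.8757.
  t=2,j=2: stock 121.2416 → up 155.1892 (V=155.1892), down 76.3822 (V=76.3822). Price 121.2416; hedge Δ=1.0000, bond B=0.0000.
  t=1,j=0: stock 46.6200 → up 59.6736 (V=45.6354), down 29.3706 (V=0.0000). Price 27.2653; hedge Δ=1.5060, bond B=-42.9429.
  t=1,j=1: stock 94.7200 → up 121.2416 (V=121.2416), down 59.6736 (V=45.6354). Price 89.4779; hedge Δ=1.2280, bond B=-26.8393.
  t=0,j=0: stock 74.0000 → up 94.7200 (V=89.4779), down 46.6200 (V=27.2653). Price 63.6408; hedge Δ=1.2934, bond B=-32.0709.
Self-financing check: at every node Δ·S+B equals the discounted successor values.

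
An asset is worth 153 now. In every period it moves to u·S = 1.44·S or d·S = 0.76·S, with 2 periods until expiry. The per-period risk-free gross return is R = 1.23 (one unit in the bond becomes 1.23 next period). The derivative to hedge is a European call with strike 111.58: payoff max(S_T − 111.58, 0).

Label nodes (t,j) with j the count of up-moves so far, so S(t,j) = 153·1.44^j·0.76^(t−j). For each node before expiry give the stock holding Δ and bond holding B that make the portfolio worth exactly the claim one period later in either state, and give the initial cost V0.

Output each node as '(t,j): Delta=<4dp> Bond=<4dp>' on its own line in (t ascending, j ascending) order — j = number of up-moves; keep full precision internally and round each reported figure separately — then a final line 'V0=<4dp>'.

Under the risk-neutral measure, an up-move has probability p* = (R−d)/(u−d) = 0.6912 and values discount at R = 1.23.
Payoff layer (t=2): V(2,0)=0.0000, V(2,1)=55.8632, V(2,2)=205.6808
  t=1,j=0: stock 116.2800 → up 167.4432 (V=55.8632), down 88.3728 (V=0.0000). Price 31.3913; hedge Δ=0.7065, bond B=-50.7604.
  t=1,j=1: stock 220.3200 → up 317.2608 (V=205.6808), down 167.4432 (V=55.8632). Price 129.6046; hedge Δ=1.0000, bond B=-90.7154.
  t=0,j=0: stock 153.0000 → up 220.3200 (V=129.6046), down 116.2800 (V=31.3913). Price 80.7106; hedge Δ=0.9440, bond B=-63.7207.
The time-0 hedge costs 80.7106, which is the no-arbitrage price.

(0,0): Delta=0.9440 Bond=-63.7207
(1,0): Delta=0.7065 Bond=-50.7604
(1,1): Delta=1.0000 Bond=-90.7154
V0=80.7106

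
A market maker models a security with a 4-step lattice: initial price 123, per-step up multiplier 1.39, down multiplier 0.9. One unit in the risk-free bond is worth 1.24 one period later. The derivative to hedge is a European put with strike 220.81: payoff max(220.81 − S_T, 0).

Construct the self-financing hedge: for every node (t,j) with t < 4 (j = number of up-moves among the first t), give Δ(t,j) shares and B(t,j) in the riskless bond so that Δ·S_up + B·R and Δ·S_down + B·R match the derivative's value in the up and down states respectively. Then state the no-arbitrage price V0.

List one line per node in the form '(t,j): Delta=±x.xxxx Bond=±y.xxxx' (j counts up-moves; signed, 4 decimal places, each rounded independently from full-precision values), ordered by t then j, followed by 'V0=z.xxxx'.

(0,0): Delta=-0.2351 Bond=35.9204
(1,0): Delta=-0.5585 Bond=80.3356
(1,1): Delta=-0.1427 Bond=28.7497
(2,0): Delta=-1.0000 Bond=143.6069
(2,1): Delta=-0.4323 Bond=80.2084
(2,2): Delta=-0.0600 Bond=15.9914
(3,0): Delta=-1.0000 Bond=178.0726
(3,1): Delta=-1.0000 Bond=178.0726
(3,2): Delta=-0.2702 Bond=64.7756
(3,3): Delta=0.0000 Bond=0.0000
V0=7.0015

No-arbitrage ⇒ martingale measure with p* = (R−d)/(u−d) = 0.6939.
At expiry t=4: V(4,0)=140.1097, V(4,1)=96.1729, V(4,2)=28.3149, V(4,3)=0.0000, V(4,4)=0.0000
(3,0): S=89.6670. Δ = (V_up−V_dn)/(S_up−S_dn) = (96.1729−140.1097)/(124.6371−80.7003) = -1.0000. V = [p*·96.1729 + (1−p*)·140.1097]/1.24 = 88.4056. B = V − Δ·S = 178.0726.
(3,1): S=138.4857. Δ = (V_up−V_dn)/(S_up−S_dn) = (28.3149−96.1729)/(192.4951−124.6371) = -1.0000. V = [p*·28.3149 + (1−p*)·96.1729]/1.24 = 39.5869. B = V − Δ·S = 178.0726.
(3,2): S=213.8835. Δ = (V_up−V_dn)/(S_up−S_dn) = (0.0000−28.3149)/(297.2980−192.4951) = -0.2702. V = [p*·0.0000 + (1−p*)·28.3149]/1.24 = 6.9902. B = V − Δ·S = 64.7756.
(3,3): S=330.3311. Δ = (V_up−V_dn)/(S_up−S_dn) = (0.0000−0.0000)/(459.1603−297.2980) = 0.0000. V = [p*·0.0000 + (1−p*)·0.0000]/1.24 = 0.0000. B = V − Δ·S = 0.0000.
(2,0): S=99.6300. Δ = (V_up−V_dn)/(S_up−S_dn) = (39.5869−88.4056)/(138.4857−89.6670) = -1.0000. V = [p*·39.5869 + (1−p*)·88.4056]/1.24 = 43.9769. B = V − Δ·S = 143.6069.
(2,1): S=153.8730. Δ = (V_up−V_dn)/(S_up−S_dn) = (6.9902−39.5869)/(213.8835−138.4857) = -0.4323. V = [p*·6.9902 + (1−p*)·39.5869]/1.24 = 13.6845. B = V − Δ·S = 80.2084.
(2,2): S=237.6483. Δ = (V_up−V_dn)/(S_up−S_dn) = (0.0000−6.9902)/(330.3311−213.8835) = -0.0600. V = [p*·0.0000 + (1−p*)·6.9902]/1.24 = 1.7257. B = V − Δ·S = 15.9914.
(1,0): S=110.7000. Δ = (V_up−V_dn)/(S_up−S_dn) = (13.6845−43.9769)/(153.8730−99.6300) = -0.5585. V = [p*·13.6845 + (1−p*)·43.9769]/1.24 = 18.5143. B = V − Δ·S = 80.3356.
(1,1): S=170.9700. Δ = (V_up−V_dn)/(S_up−S_dn) = (1.7257−13.6845)/(237.6483−153.8730) = -0.1427. V = [p*·1.7257 + (1−p*)·13.6845]/1.24 = 4.3440. B = V − Δ·S = 28.7497.
(0,0): S=123.0000. Δ = (V_up−V_dn)/(S_up−S_dn) = (4.3440−18.5143)/(170.9700−110.7000) = -0.2351. V = [p*·4.3440 + (1−p*)·18.5143]/1.24 = 7.0015. B = V − Δ·S = 35.9204.
Each (Δ,B) replicates both successor values, so the strategy is self-financing and V0 is arbitrage-free.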